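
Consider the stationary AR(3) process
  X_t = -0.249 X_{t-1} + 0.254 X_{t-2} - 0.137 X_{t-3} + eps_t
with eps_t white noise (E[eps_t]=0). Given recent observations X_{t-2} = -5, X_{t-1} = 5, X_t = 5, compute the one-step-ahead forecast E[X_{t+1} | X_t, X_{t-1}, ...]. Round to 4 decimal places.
E[X_{t+1} \mid \mathcal F_t] = 0.7100

For an AR(p) model X_t = c + sum_i phi_i X_{t-i} + eps_t, the
one-step-ahead conditional mean is
  E[X_{t+1} | X_t, ...] = c + sum_i phi_i X_{t+1-i}.
Substitute known values:
  E[X_{t+1} | ...] = (-0.249) * (5) + (0.254) * (5) + (-0.137) * (-5)
                   = 0.7100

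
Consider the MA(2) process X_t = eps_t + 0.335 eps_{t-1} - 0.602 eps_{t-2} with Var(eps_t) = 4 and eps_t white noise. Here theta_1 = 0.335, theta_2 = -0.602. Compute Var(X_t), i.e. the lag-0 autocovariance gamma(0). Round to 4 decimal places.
\gamma(0) = 5.8985

For an MA(q) process X_t = eps_t + sum_i theta_i eps_{t-i} with
Var(eps_t) = sigma^2, the variance is
  gamma(0) = sigma^2 * (1 + sum_i theta_i^2).
  sum_i theta_i^2 = (0.335)^2 + (-0.602)^2 = 0.112225 + 0.362404 = 0.474629.
  gamma(0) = 4 * (1 + 0.474629) = 4 * 1.474629 = 5.898516, which rounds to 5.8985.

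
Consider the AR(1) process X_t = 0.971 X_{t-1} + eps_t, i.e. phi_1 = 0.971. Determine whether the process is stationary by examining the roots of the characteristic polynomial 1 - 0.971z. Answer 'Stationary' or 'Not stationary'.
\text{Stationary}

The AR(p) characteristic polynomial is P(z) = 1 - 0.971z.
Stationarity requires all roots to lie outside the unit circle, i.e. |z| > 1 for every root.
This is linear in z: 1 + (-0.971) z = 0  =>  z = -1/(-0.971) = 1.029866,  |z| = 1.029866.
Moduli of all roots: 1.0299.
All moduli strictly greater than 1? Yes.
Verdict: Stationary.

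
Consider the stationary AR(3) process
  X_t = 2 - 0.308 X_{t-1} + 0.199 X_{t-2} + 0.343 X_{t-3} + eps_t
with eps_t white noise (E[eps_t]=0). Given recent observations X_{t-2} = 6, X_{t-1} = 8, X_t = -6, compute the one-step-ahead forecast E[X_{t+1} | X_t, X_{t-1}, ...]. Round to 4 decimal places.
E[X_{t+1} \mid \mathcal F_t] = 7.4980

For an AR(p) model X_t = c + sum_i phi_i X_{t-i} + eps_t, the
one-step-ahead conditional mean is
  E[X_{t+1} | X_t, ...] = c + sum_i phi_i X_{t+1-i}.
Substitute known values:
  E[X_{t+1} | ...] = 2 + (-0.308) * (-6) + (0.199) * (8) + (0.343) * (6)
                   = 7.4980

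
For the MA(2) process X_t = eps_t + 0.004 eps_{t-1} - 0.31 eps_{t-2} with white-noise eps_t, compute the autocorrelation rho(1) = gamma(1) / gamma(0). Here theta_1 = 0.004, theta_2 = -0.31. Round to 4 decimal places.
\rho(1) = 0.0025

For an MA(q) process with theta_0 = 1, the autocovariance is
  gamma(k) = sigma^2 * sum_{i=0..q-k} theta_i * theta_{i+k},
and rho(k) = gamma(k) / gamma(0). Sigma^2 cancels.
  numerator   = (1)*(0.004) + (0.004)*(-0.31) = 0.00276.
  denominator = (1)^2 + (0.004)^2 + (-0.31)^2 = 1.096116.
  rho(1) = 0.00276 / 1.096116 = 0.0025.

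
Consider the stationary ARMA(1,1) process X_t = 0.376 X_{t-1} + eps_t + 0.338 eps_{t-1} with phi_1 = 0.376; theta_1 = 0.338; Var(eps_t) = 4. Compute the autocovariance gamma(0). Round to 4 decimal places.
\gamma(0) = 6.3749

Multiply the model equation by X_{t-k} and take expectations. With theta_0 = psi_0 = 1 and psi_j the MA(infinity) weights, this gives
  gamma(k) - sum_i phi_i gamma(k-i) = c_k,
  c_k = sigma^2 * sum_{j=k..q} theta_j psi_{j-k}   (c_k = 0 for k > q),
using gamma(-m) = gamma(m).
psi-weights needed (psi_j = theta_j + sum_i phi_i psi_{j-i}):
  psi_1 = theta_1 + phi_1 = 0.338 + (0.376) = 0.714
Right-hand sides:
  c_0 = sigma^2 (1 + theta_1 psi_1) = 4 * (1 + (0.338)(0.714)) = 4 * 1.241332 = 4.965328
  c_1 = sigma^2 theta_1 = 4 * (0.338) = 1.352
  c_2 = 0
Equations for k = 0 and k = 1 (AR order 1):
  gamma(0) = phi_1 gamma(1) + c_0
  gamma(1) = phi_1 gamma(0) + c_1
Substituting the second into the first: gamma(0) (1 - phi_1^2) = c_0 + phi_1 c_1, so
  gamma(0) = (c_0 + phi_1 c_1) / (1 - phi_1^2) = (4.965328 + (0.376)(1.352)) / (1 - (0.376)^2) = 5.47368 / 0.858624 = 6.374944.
Therefore gamma(0) = 6.3749 (to 4 decimal places).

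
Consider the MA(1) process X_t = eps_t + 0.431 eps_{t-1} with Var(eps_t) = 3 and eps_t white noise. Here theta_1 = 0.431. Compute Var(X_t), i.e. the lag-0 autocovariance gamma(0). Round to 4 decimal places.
\gamma(0) = 3.5573

For an MA(q) process X_t = eps_t + sum_i theta_i eps_{t-i} with
Var(eps_t) = sigma^2, the variance is
  gamma(0) = sigma^2 * (1 + sum_i theta_i^2).
  sum_i theta_i^2 = (0.431)^2 = 0.185761.
  gamma(0) = 3 * (1 + 0.185761) = 3 * 1.185761 = 3.557283, which rounds to 3.5573.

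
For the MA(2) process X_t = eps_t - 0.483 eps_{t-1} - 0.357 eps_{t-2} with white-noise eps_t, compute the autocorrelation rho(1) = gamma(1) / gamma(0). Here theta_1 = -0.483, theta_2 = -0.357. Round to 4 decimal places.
\rho(1) = -0.2282

For an MA(q) process with theta_0 = 1, the autocovariance is
  gamma(k) = sigma^2 * sum_{i=0..q-k} theta_i * theta_{i+k},
and rho(k) = gamma(k) / gamma(0). Sigma^2 cancels.
  numerator   = (1)*(-0.483) + (-0.483)*(-0.357) = -0.310569.
  denominator = (1)^2 + (-0.483)^2 + (-0.357)^2 = 1.360738.
  rho(1) = -0.310569 / 1.360738 = -0.2282.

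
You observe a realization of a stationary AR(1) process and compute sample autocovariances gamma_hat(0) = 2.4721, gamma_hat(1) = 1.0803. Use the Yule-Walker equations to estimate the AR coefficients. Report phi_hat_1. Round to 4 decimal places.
\hat\phi_{1} = 0.4370

The Yule-Walker equations for an AR(p) process read, in matrix form,
  Gamma_p phi = r_p,   with   (Gamma_p)_{ij} = gamma(|i - j|),
                       (r_p)_i = gamma(i),   i,j = 1..p.
Substitute the sample gammas (Toeplitz matrix and right-hand side of size 1):
  Gamma_p = [[2.4721]]
  r_p     = [1.0803]
With p = 1 this is the single equation gamma(0) phi_1 = gamma(1):
  phi_hat_1 = gamma(1) / gamma(0) = 1.0803 / 2.4721 = 0.4370.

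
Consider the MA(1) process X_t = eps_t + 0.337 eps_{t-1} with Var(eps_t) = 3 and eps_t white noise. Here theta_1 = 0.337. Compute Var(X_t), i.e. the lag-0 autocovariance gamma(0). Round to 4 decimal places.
\gamma(0) = 3.3407

For an MA(q) process X_t = eps_t + sum_i theta_i eps_{t-i} with
Var(eps_t) = sigma^2, the variance is
  gamma(0) = sigma^2 * (1 + sum_i theta_i^2).
  sum_i theta_i^2 = (0.337)^2 = 0.113569.
  gamma(0) = 3 * (1 + 0.113569) = 3 * 1.113569 = 3.340707, which rounds to 3.3407.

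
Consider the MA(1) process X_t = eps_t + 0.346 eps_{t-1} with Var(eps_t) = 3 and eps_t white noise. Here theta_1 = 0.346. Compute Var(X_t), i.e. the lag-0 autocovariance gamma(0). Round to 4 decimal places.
\gamma(0) = 3.3591

For an MA(q) process X_t = eps_t + sum_i theta_i eps_{t-i} with
Var(eps_t) = sigma^2, the variance is
  gamma(0) = sigma^2 * (1 + sum_i theta_i^2).
  sum_i theta_i^2 = (0.346)^2 = 0.119716.
  gamma(0) = 3 * (1 + 0.119716) = 3 * 1.119716 = 3.359148, which rounds to 3.3591.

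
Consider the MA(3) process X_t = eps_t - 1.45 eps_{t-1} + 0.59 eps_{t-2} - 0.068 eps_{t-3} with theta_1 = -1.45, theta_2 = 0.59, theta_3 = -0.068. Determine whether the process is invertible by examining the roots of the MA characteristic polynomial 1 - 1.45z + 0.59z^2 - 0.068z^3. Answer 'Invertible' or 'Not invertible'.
\text{Invertible}

The MA(q) characteristic polynomial is P(z) = 1 - 1.45z + 0.59z^2 - 0.068z^3.
Invertibility requires all roots to lie outside the unit circle, i.e. |z| > 1 for every root.
Degree 3: look for a simple real root z0 first, then factor out (1 - z/z0) and solve the remaining quadratic.
Testing z0 = 5: P(5) = 1 + (-1.45)(5) + (0.59)(5)^2 + (-0.068)(5)^3
  = 1 + (-7.25) + (14.75) + (-8.5) = 0.  So z_0 = 5 is a root, |z_0| = 5.
Divide out the factor (1 - 0.2 z) = (1 - z/z0) (since 1/z0 = 0.2):
  P(z) = (1 - 0.2 z)(1 + (-1.25) z + (0.34) z^2)
  [check: z-coef -1.25 - (0.2) = -1.45; z^2-coef 0.34 - (0.2)(-1.25) = 0.59; z^3-coef -(0.2)(0.34) = -0.068.]
Remaining roots from the quadratic factor 1 + (-1.25) z + (0.34) z^2:
  Set 1 + (-1.25) z + (0.34) z^2 = 0, i.e. a z^2 + b z + c = 0 with a = 0.34, b = -1.25, c = 1.
  Discriminant D = b^2 - 4ac = (-1.25)^2 - 4*(0.34)*1 = 1.5625 - (1.36) = 0.2025.
  D >= 0, so the roots are real: z = (-b +/- sqrt(D)) / (2a) = (1.25 +/- 0.45) / (0.68).
    z_1 = (1.25 + 0.45) / (0.68) = 2.5,   |z_1| = 2.5.
    z_2 = (1.25 - 0.45) / (0.68) = 1.1765,   |z_2| = 1.1765.
Moduli of all roots: 5.0000, 2.5000, 1.1765.
All moduli strictly greater than 1? Yes.
Verdict: Invertible.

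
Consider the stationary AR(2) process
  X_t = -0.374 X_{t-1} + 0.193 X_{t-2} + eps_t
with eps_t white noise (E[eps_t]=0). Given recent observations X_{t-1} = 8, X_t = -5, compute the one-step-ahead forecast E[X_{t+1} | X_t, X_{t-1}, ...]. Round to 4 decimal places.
E[X_{t+1} \mid \mathcal F_t] = 3.4140

For an AR(p) model X_t = c + sum_i phi_i X_{t-i} + eps_t, the
one-step-ahead conditional mean is
  E[X_{t+1} | X_t, ...] = c + sum_i phi_i X_{t+1-i}.
Substitute known values:
  E[X_{t+1} | ...] = (-0.374) * (-5) + (0.193) * (8)
                   = 3.4140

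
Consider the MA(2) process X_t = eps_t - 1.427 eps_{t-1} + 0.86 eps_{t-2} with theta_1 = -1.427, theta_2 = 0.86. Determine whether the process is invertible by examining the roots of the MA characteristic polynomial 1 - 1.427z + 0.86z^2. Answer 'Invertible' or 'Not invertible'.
\text{Invertible}

The MA(q) characteristic polynomial is P(z) = 1 - 1.427z + 0.86z^2.
Invertibility requires all roots to lie outside the unit circle, i.e. |z| > 1 for every root.
Set 1 + (-1.427) z + (0.86) z^2 = 0, i.e. a z^2 + b z + c = 0 with a = 0.86, b = -1.427, c = 1.
Discriminant D = b^2 - 4ac = (-1.427)^2 - 4*(0.86)*1 = 2.036329 - (3.44) = -1.403671.
D < 0, so the roots are the complex-conjugate pair z = (-b +/- i sqrt(-D)) / (2a) = 0.8297 +/- 0.6888i.
For a conjugate pair |z|^2 = z * conj(z) = (product of roots) = c/a = 1/(0.86) = 1.162791, so |z| = sqrt(1.162791) = 1.0783 for both roots.
Moduli of all roots: 1.0783, 1.0783.
All moduli strictly greater than 1? Yes.
Verdict: Invertible.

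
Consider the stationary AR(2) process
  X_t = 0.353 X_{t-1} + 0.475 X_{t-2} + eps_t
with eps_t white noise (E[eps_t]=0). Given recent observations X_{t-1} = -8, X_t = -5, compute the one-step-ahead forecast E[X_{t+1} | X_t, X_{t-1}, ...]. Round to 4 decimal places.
E[X_{t+1} \mid \mathcal F_t] = -5.5650

For an AR(p) model X_t = c + sum_i phi_i X_{t-i} + eps_t, the
one-step-ahead conditional mean is
  E[X_{t+1} | X_t, ...] = c + sum_i phi_i X_{t+1-i}.
Substitute known values:
  E[X_{t+1} | ...] = (0.353) * (-5) + (0.475) * (-8)
                   = -5.5650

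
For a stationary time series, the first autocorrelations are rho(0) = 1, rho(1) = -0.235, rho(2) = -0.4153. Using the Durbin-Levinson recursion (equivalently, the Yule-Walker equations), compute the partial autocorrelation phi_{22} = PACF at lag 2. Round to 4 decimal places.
\phi_{22} = -0.4980

The PACF at lag k is phi_{kk}, the last component of the solution
to the Yule-Walker system G_k phi = r_k where
  (G_k)_{ij} = rho(|i - j|), (r_k)_i = rho(i), i,j = 1..k.
Equivalently, Durbin-Levinson gives phi_{kk} iteratively:
  phi_{11} = rho(1)
  phi_{kk} = [rho(k) - sum_{j=1..k-1} phi_{k-1,j} rho(k-j)]
            / [1 - sum_{j=1..k-1} phi_{k-1,j} rho(j)],
  phi_{k,j} = phi_{k-1,j} - phi_{kk} phi_{k-1,k-j},  j = 1..k-1.
Step k = 1:
  phi_11 = rho(1) = -0.235.
Step k = 2:
  phi_22 = [rho(2) - phi_11 rho(1)] / [1 - phi_11 rho(1)] = [-0.4153 - (-0.235)(-0.235)] / [1 - (-0.235)(-0.235)]
         = -0.470525 / 0.944775 = -0.498.
Therefore phi_{22} = -0.4980.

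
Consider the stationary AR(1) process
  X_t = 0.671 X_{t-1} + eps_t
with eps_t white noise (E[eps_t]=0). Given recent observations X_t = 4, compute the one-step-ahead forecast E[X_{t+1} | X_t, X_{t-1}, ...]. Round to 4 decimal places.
E[X_{t+1} \mid \mathcal F_t] = 2.6840

For an AR(p) model X_t = c + sum_i phi_i X_{t-i} + eps_t, the
one-step-ahead conditional mean is
  E[X_{t+1} | X_t, ...] = c + sum_i phi_i X_{t+1-i}.
Substitute known values:
  E[X_{t+1} | ...] = (0.671) * (4)
                   = 2.6840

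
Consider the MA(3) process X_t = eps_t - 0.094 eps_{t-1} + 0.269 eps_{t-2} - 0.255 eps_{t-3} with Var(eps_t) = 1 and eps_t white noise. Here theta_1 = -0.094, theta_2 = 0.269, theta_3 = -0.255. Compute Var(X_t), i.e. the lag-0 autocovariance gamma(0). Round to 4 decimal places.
\gamma(0) = 1.1462

For an MA(q) process X_t = eps_t + sum_i theta_i eps_{t-i} with
Var(eps_t) = sigma^2, the variance is
  gamma(0) = sigma^2 * (1 + sum_i theta_i^2).
  sum_i theta_i^2 = (-0.094)^2 + (0.269)^2 + (-0.255)^2 = 0.008836 + 0.072361 + 0.065025 = 0.146222.
  gamma(0) = 1 * (1 + 0.146222) = 1 * 1.146222 = 1.146222, which rounds to 1.1462.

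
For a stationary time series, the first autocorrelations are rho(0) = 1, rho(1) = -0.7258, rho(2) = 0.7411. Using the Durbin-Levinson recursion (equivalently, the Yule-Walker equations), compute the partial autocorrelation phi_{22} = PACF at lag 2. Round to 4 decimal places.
\phi_{22} = 0.4529

The PACF at lag k is phi_{kk}, the last component of the solution
to the Yule-Walker system G_k phi = r_k where
  (G_k)_{ij} = rho(|i - j|), (r_k)_i = rho(i), i,j = 1..k.
Equivalently, Durbin-Levinson gives phi_{kk} iteratively:
  phi_{11} = rho(1)
  phi_{kk} = [rho(k) - sum_{j=1..k-1} phi_{k-1,j} rho(k-j)]
            / [1 - sum_{j=1..k-1} phi_{k-1,j} rho(j)],
  phi_{k,j} = phi_{k-1,j} - phi_{kk} phi_{k-1,k-j},  j = 1..k-1.
Step k = 1:
  phi_11 = rho(1) = -0.7258.
Step k = 2:
  phi_22 = [rho(2) - phi_11 rho(1)] / [1 - phi_11 rho(1)] = [0.7411 - (-0.7258)(-0.7258)] / [1 - (-0.7258)(-0.7258)]
         = 0.21431436 / 0.47321436 = 0.4529.
Therefore phi_{22} = 0.4529.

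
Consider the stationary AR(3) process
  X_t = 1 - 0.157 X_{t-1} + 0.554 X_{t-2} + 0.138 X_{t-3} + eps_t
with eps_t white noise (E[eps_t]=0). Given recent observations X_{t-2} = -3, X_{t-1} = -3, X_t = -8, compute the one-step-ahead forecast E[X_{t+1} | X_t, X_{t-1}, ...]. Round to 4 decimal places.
E[X_{t+1} \mid \mathcal F_t] = 0.1800

For an AR(p) model X_t = c + sum_i phi_i X_{t-i} + eps_t, the
one-step-ahead conditional mean is
  E[X_{t+1} | X_t, ...] = c + sum_i phi_i X_{t+1-i}.
Substitute known values:
  E[X_{t+1} | ...] = 1 + (-0.157) * (-8) + (0.554) * (-3) + (0.138) * (-3)
                   = 0.1800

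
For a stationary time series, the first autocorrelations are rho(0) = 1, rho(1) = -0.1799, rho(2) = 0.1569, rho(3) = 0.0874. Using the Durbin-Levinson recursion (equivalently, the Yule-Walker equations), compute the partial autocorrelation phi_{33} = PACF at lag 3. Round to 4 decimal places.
\phi_{33} = 0.1420

The PACF at lag k is phi_{kk}, the last component of the solution
to the Yule-Walker system G_k phi = r_k where
  (G_k)_{ij} = rho(|i - j|), (r_k)_i = rho(i), i,j = 1..k.
Equivalently, Durbin-Levinson gives phi_{kk} iteratively:
  phi_{11} = rho(1)
  phi_{kk} = [rho(k) - sum_{j=1..k-1} phi_{k-1,j} rho(k-j)]
            / [1 - sum_{j=1..k-1} phi_{k-1,j} rho(j)],
  phi_{k,j} = phi_{k-1,j} - phi_{kk} phi_{k-1,k-j},  j = 1..k-1.
Step k = 1:
  phi_11 = rho(1) = -0.1799.
Step k = 2:
  phi_22 = [rho(2) - phi_11 rho(1)] / [1 - phi_11 rho(1)] = [0.1569 - (-0.1799)(-0.1799)] / [1 - (-0.1799)(-0.1799)]
         = 0.12453599 / 0.96763599 = 0.128701.
  Update: phi_21 = phi_11 - phi_22 phi_11 = -0.1799 - (0.128701)(-0.1799) = -0.156747.
Step k = 3:
  phi_33 = [rho(3) - phi_21 rho(2) - phi_22 rho(1)] / [1 - phi_21 rho(1) - phi_22 rho(2)]
    numerator   = 0.0874 - (-0.156747)(0.1569) - (0.128701)(-0.1799) = 0.13514691
    denominator = 1 - (-0.156747)(-0.1799) - (0.128701)(0.1569) = 0.95160805
  phi_33 = 0.13514691 / 0.95160805 = 0.142.
Therefore phi_{33} = 0.1420.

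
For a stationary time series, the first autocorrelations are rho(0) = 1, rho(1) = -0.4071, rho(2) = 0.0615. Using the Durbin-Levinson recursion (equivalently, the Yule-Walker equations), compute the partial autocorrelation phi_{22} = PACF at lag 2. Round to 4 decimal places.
\phi_{22} = -0.1249

The PACF at lag k is phi_{kk}, the last component of the solution
to the Yule-Walker system G_k phi = r_k where
  (G_k)_{ij} = rho(|i - j|), (r_k)_i = rho(i), i,j = 1..k.
Equivalently, Durbin-Levinson gives phi_{kk} iteratively:
  phi_{11} = rho(1)
  phi_{kk} = [rho(k) - sum_{j=1..k-1} phi_{k-1,j} rho(k-j)]
            / [1 - sum_{j=1..k-1} phi_{k-1,j} rho(j)],
  phi_{k,j} = phi_{k-1,j} - phi_{kk} phi_{k-1,k-j},  j = 1..k-1.
Step k = 1:
  phi_11 = rho(1) = -0.4071.
Step k = 2:
  phi_22 = [rho(2) - phi_11 rho(1)] / [1 - phi_11 rho(1)] = [0.0615 - (-0.4071)(-0.4071)] / [1 - (-0.4071)(-0.4071)]
         = -0.10423041 / 0.83426959 = -0.1249.
Therefore phi_{22} = -0.1249.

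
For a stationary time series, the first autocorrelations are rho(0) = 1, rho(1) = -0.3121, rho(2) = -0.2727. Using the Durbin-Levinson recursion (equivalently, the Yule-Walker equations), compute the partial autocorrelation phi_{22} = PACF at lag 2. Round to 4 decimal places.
\phi_{22} = -0.4100

The PACF at lag k is phi_{kk}, the last component of the solution
to the Yule-Walker system G_k phi = r_k where
  (G_k)_{ij} = rho(|i - j|), (r_k)_i = rho(i), i,j = 1..k.
Equivalently, Durbin-Levinson gives phi_{kk} iteratively:
  phi_{11} = rho(1)
  phi_{kk} = [rho(k) - sum_{j=1..k-1} phi_{k-1,j} rho(k-j)]
            / [1 - sum_{j=1..k-1} phi_{k-1,j} rho(j)],
  phi_{k,j} = phi_{k-1,j} - phi_{kk} phi_{k-1,k-j},  j = 1..k-1.
Step k = 1:
  phi_11 = rho(1) = -0.3121.
Step k = 2:
  phi_22 = [rho(2) - phi_11 rho(1)] / [1 - phi_11 rho(1)] = [-0.2727 - (-0.3121)(-0.3121)] / [1 - (-0.3121)(-0.3121)]
         = -0.37010641 / 0.90259359 = -0.41.
Therefore phi_{22} = -0.4100.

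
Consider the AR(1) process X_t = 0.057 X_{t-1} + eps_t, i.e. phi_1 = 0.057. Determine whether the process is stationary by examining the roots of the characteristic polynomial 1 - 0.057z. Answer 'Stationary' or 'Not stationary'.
\text{Stationary}

The AR(p) characteristic polynomial is P(z) = 1 - 0.057z.
Stationarity requires all roots to lie outside the unit circle, i.e. |z| > 1 for every root.
This is linear in z: 1 + (-0.057) z = 0  =>  z = -1/(-0.057) = 17.54386,  |z| = 17.54386.
Moduli of all roots: 17.5439.
All moduli strictly greater than 1? Yes.
Verdict: Stationary.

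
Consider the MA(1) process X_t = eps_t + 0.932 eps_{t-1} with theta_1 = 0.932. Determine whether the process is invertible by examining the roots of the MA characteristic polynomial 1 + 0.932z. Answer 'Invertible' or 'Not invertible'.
\text{Invertible}

The MA(q) characteristic polynomial is P(z) = 1 + 0.932z.
Invertibility requires all roots to lie outside the unit circle, i.e. |z| > 1 for every root.
This is linear in z: 1 + (0.932) z = 0  =>  z = -1/(0.932) = -1.072961,  |z| = 1.072961.
Moduli of all roots: 1.0730.
All moduli strictly greater than 1? Yes.
Verdict: Invertible.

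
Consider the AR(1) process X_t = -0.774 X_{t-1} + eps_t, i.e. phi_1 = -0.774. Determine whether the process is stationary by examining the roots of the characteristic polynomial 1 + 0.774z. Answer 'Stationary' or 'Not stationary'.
\text{Stationary}

The AR(p) characteristic polynomial is P(z) = 1 + 0.774z.
Stationarity requires all roots to lie outside the unit circle, i.e. |z| > 1 for every root.
This is linear in z: 1 + (0.774) z = 0  =>  z = -1/(0.774) = -1.29199,  |z| = 1.29199.
Moduli of all roots: 1.2920.
All moduli strictly greater than 1? Yes.
Verdict: Stationary.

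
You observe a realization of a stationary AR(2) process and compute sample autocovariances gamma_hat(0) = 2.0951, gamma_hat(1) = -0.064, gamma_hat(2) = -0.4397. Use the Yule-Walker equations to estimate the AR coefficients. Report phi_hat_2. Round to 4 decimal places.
\hat\phi_{2} = -0.2110

The Yule-Walker equations for an AR(p) process read, in matrix form,
  Gamma_p phi = r_p,   with   (Gamma_p)_{ij} = gamma(|i - j|),
                       (r_p)_i = gamma(i),   i,j = 1..p.
Substitute the sample gammas (Toeplitz matrix and right-hand side of size 2):
  Gamma_p = [[2.0951, -0.064], [-0.064, 2.0951]]
  r_p     = [-0.064, -0.4397]
Written out:
  2.0951 phi_1 - 0.064 phi_2 = -0.064
  -0.064 phi_1 + 2.0951 phi_2 = -0.4397
Solve by Cramer's rule:
  det = gamma(0)^2 - gamma(1)^2 = (2.0951)^2 - (-0.064)^2 = 4.38944401 - 0.004096 = 4.38534801
  phi_hat_1 = [gamma(1) gamma(0) - gamma(1) gamma(2)] / det = [(-0.064)(2.0951) - (-0.064)(-0.4397)] / 4.38534801 = -0.1622272 / 4.38534801 = -0.037
  phi_hat_2 = [gamma(0) gamma(2) - gamma(1)^2] / det = [(2.0951)(-0.4397) - (-0.064)^2] / 4.38534801 = -0.92531147 / 4.38534801 = -0.211
So phi_hat = [-0.0370, -0.2110].
Therefore phi_hat_2 = -0.2110.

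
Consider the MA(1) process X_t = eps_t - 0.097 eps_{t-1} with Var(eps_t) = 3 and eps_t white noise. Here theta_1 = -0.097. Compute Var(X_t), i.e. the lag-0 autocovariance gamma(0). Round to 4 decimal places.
\gamma(0) = 3.0282

For an MA(q) process X_t = eps_t + sum_i theta_i eps_{t-i} with
Var(eps_t) = sigma^2, the variance is
  gamma(0) = sigma^2 * (1 + sum_i theta_i^2).
  sum_i theta_i^2 = (-0.097)^2 = 0.009409.
  gamma(0) = 3 * (1 + 0.009409) = 3 * 1.009409 = 3.028227, which rounds to 3.0282.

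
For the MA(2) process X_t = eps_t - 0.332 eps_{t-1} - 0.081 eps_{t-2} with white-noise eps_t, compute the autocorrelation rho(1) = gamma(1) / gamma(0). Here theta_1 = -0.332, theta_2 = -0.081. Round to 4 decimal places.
\rho(1) = -0.2732

For an MA(q) process with theta_0 = 1, the autocovariance is
  gamma(k) = sigma^2 * sum_{i=0..q-k} theta_i * theta_{i+k},
and rho(k) = gamma(k) / gamma(0). Sigma^2 cancels.
  numerator   = (1)*(-0.332) + (-0.332)*(-0.081) = -0.305108.
  denominator = (1)^2 + (-0.332)^2 + (-0.081)^2 = 1.116785.
  rho(1) = -0.305108 / 1.116785 = -0.2732.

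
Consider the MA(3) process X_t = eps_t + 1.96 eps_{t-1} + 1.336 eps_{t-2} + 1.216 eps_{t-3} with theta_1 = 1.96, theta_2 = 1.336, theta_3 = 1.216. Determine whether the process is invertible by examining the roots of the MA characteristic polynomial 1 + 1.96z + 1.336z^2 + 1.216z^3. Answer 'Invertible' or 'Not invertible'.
\text{Not invertible}

The MA(q) characteristic polynomial is P(z) = 1 + 1.96z + 1.336z^2 + 1.216z^3.
Invertibility requires all roots to lie outside the unit circle, i.e. |z| > 1 for every root.
Degree 3: look for a simple real root z0 first, then factor out (1 - z/z0) and solve the remaining quadratic.
Testing z0 = -0.625: P(-0.625) = 1 + (1.96)(-0.625) + (1.336)(-0.625)^2 + (1.216)(-0.625)^3
  = 1 + (-1.225) + (0.521875) + (-0.296875) = 0.  So z_0 = -0.625 is a root, |z_0| = 0.625.
Divide out the factor (1 + 1.6 z) = (1 - z/z0) (since 1/z0 = -1.6):
  P(z) = (1 + 1.6 z)(1 + (0.36) z + (0.76) z^2)
  [check: z-coef 0.36 - (-1.6) = 1.96; z^2-coef 0.76 - (-1.6)(0.36) = 1.336; z^3-coef -(-1.6)(0.76) = 1.216.]
Remaining roots from the quadratic factor 1 + (0.36) z + (0.76) z^2:
  Set 1 + (0.36) z + (0.76) z^2 = 0, i.e. a z^2 + b z + c = 0 with a = 0.76, b = 0.36, c = 1.
  Discriminant D = b^2 - 4ac = (0.36)^2 - 4*(0.76)*1 = 0.1296 - (3.04) = -2.9104.
  D < 0, so the roots are the complex-conjugate pair z = (-b +/- i sqrt(-D)) / (2a) = -0.2368 +/- 1.1224i.
  For a conjugate pair |z|^2 = z * conj(z) = (product of roots) = c/a = 1/(0.76) = 1.315789, so |z| = sqrt(1.315789) = 1.1471 for both roots.
Moduli of all roots: 0.6250, 1.1471, 1.1471.
All moduli strictly greater than 1? No.
Verdict: Not invertible.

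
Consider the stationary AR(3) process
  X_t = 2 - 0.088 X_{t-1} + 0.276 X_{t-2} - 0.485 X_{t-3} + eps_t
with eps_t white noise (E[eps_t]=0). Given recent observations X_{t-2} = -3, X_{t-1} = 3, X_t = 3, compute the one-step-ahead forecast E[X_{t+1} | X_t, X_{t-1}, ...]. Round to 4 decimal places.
E[X_{t+1} \mid \mathcal F_t] = 4.0190

For an AR(p) model X_t = c + sum_i phi_i X_{t-i} + eps_t, the
one-step-ahead conditional mean is
  E[X_{t+1} | X_t, ...] = c + sum_i phi_i X_{t+1-i}.
Substitute known values:
  E[X_{t+1} | ...] = 2 + (-0.088) * (3) + (0.276) * (3) + (-0.485) * (-3)
                   = 4.0190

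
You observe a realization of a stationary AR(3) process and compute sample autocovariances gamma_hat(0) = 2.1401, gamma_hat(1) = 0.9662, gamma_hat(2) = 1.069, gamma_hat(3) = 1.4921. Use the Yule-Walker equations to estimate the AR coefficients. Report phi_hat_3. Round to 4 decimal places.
\hat\phi_{3} = 0.5650

The Yule-Walker equations for an AR(p) process read, in matrix form,
  Gamma_p phi = r_p,   with   (Gamma_p)_{ij} = gamma(|i - j|),
                       (r_p)_i = gamma(i),   i,j = 1..p.
Substitute the sample gammas (Toeplitz matrix and right-hand side of size 3):
  Gamma_p = [[2.1401, 0.9662, 1.069], [0.9662, 2.1401, 0.9662], [1.069, 0.9662, 2.1401]]
  r_p     = [0.9662, 1.069, 1.4921]
Written out (R1..R3):
  (R1) 2.1401 phi_1 + 0.9662 phi_2 + 1.069 phi_3 = 0.9662
  (R2) 0.9662 phi_1 + 2.1401 phi_2 + 0.9662 phi_3 = 1.069
  (R3) 1.069 phi_1 + 0.9662 phi_2 + 2.1401 phi_3 = 1.4921
Gaussian elimination:
  R2 <- R2 - (0.9662/2.1401) R1 = R2 - (0.451474) R1:  1.703886 phi_2 + 0.483574 phi_3 = 0.632786
  R3 <- R3 - (1.069/2.1401) R1 = R3 - (0.499509) R1:  0.483574 phi_2 + 1.606124 phi_3 = 1.009474
  R3 <- R3 - (0.483574/1.703886) R2 = R3 - (0.283807) R2:  1.468883 phi_3 = 0.829885
Back-substitution:
  phi_hat_3 = 0.829885 / 1.468883 = 0.564977
  phi_hat_2 = (0.632786 - (0.483574)(0.564977)) / 1.703886 = 0.211034
  phi_hat_1 = (0.9662 - (0.9662)(0.211034) - (1.069)(0.564977)) / 2.1401 = 0.073987
So phi_hat = [0.0740, 0.2110, 0.5650].
Therefore phi_hat_3 = 0.5650.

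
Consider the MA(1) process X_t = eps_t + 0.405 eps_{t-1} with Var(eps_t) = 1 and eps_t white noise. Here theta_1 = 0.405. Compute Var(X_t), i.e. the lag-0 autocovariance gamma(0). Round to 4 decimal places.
\gamma(0) = 1.1640

For an MA(q) process X_t = eps_t + sum_i theta_i eps_{t-i} with
Var(eps_t) = sigma^2, the variance is
  gamma(0) = sigma^2 * (1 + sum_i theta_i^2).
  sum_i theta_i^2 = (0.405)^2 = 0.164025.
  gamma(0) = 1 * (1 + 0.164025) = 1 * 1.164025 = 1.164025, which rounds to 1.1640.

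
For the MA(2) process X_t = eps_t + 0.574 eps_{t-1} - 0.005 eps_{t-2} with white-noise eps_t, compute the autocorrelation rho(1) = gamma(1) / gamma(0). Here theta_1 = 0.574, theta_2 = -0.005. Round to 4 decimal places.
\rho(1) = 0.4296

For an MA(q) process with theta_0 = 1, the autocovariance is
  gamma(k) = sigma^2 * sum_{i=0..q-k} theta_i * theta_{i+k},
and rho(k) = gamma(k) / gamma(0). Sigma^2 cancels.
  numerator   = (1)*(0.574) + (0.574)*(-0.005) = 0.57113.
  denominator = (1)^2 + (0.574)^2 + (-0.005)^2 = 1.329501.
  rho(1) = 0.57113 / 1.329501 = 0.4296.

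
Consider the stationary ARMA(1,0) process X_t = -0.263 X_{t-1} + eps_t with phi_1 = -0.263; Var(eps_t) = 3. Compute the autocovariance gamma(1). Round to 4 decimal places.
\gamma(1) = -0.8476

Multiply the model equation by X_{t-k} and take expectations. With theta_0 = psi_0 = 1 and psi_j the MA(infinity) weights, this gives
  gamma(k) - sum_i phi_i gamma(k-i) = c_k,
  c_k = sigma^2 * sum_{j=k..q} theta_j psi_{j-k}   (c_k = 0 for k > q),
using gamma(-m) = gamma(m).
Pure AR (q = 0): c_0 = sigma^2 = 3, c_k = 0 for k >= 1.
Equations for k = 0 and k = 1 (AR order 1):
  gamma(0) = phi_1 gamma(1) + c_0
  gamma(1) = phi_1 gamma(0) + c_1
Substituting the second into the first: gamma(0) (1 - phi_1^2) = c_0 + phi_1 c_1, so
  gamma(0) = c_0 / (1 - phi_1^2) = 3 / (1 - (-0.263)^2) = 3 / 0.930831 = 3.222927.
  gamma(1) = phi_1 gamma(0) = (-0.263)(3.222927) = -0.84763.
Therefore gamma(1) = -0.8476 (to 4 decimal places).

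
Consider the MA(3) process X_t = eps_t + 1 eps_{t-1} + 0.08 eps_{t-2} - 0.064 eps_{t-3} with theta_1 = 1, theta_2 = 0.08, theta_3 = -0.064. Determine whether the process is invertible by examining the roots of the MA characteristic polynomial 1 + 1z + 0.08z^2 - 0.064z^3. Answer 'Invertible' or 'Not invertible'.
\text{Invertible}

The MA(q) characteristic polynomial is P(z) = 1 + 1z + 0.08z^2 - 0.064z^3.
Invertibility requires all roots to lie outside the unit circle, i.e. |z| > 1 for every root.
Degree 3: look for a simple real root z0 first, then factor out (1 - z/z0) and solve the remaining quadratic.
Testing z0 = -1.25: P(-1.25) = 1 + (1)(-1.25) + (0.08)(-1.25)^2 + (-0.064)(-1.25)^3
  = 1 + (-1.25) + (0.125) + (0.125) = 0.  So z_0 = -1.25 is a root, |z_0| = 1.25.
Divide out the factor (1 + 0.8 z) = (1 - z/z0) (since 1/z0 = -0.8):
  P(z) = (1 + 0.8 z)(1 + (0.2) z + (-0.08) z^2)
  [check: z-coef 0.2 - (-0.8) = 1; z^2-coef -0.08 - (-0.8)(0.2) = 0.08; z^3-coef -(-0.8)(-0.08) = -0.064.]
Remaining roots from the quadratic factor 1 + (0.2) z + (-0.08) z^2:
  Set 1 + (0.2) z + (-0.08) z^2 = 0, i.e. a z^2 + b z + c = 0 with a = -0.08, b = 0.2, c = 1.
  Discriminant D = b^2 - 4ac = (0.2)^2 - 4*(-0.08)*1 = 0.04 - (-0.32) = 0.36.
  D >= 0, so the roots are real: z = (-b +/- sqrt(D)) / (2a) = (-0.2 +/- 0.6) / (-0.16).
    z_1 = (-0.2 + 0.6) / (-0.16) = -2.5,   |z_1| = 2.5.
    z_2 = (-0.2 - 0.6) / (-0.16) = 5,   |z_2| = 5.
Moduli of all roots: 1.2500, 2.5000, 5.0000.
All moduli strictly greater than 1? Yes.
Verdict: Invertible.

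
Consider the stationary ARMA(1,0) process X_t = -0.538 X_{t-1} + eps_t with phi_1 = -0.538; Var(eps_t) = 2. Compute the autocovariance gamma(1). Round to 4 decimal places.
\gamma(1) = -1.5143

Multiply the model equation by X_{t-k} and take expectations. With theta_0 = psi_0 = 1 and psi_j the MA(infinity) weights, this gives
  gamma(k) - sum_i phi_i gamma(k-i) = c_k,
  c_k = sigma^2 * sum_{j=k..q} theta_j psi_{j-k}   (c_k = 0 for k > q),
using gamma(-m) = gamma(m).
Pure AR (q = 0): c_0 = sigma^2 = 2, c_k = 0 for k >= 1.
Equations for k = 0 and k = 1 (AR order 1):
  gamma(0) = phi_1 gamma(1) + c_0
  gamma(1) = phi_1 gamma(0) + c_1
Substituting the second into the first: gamma(0) (1 - phi_1^2) = c_0 + phi_1 c_1, so
  gamma(0) = c_0 / (1 - phi_1^2) = 2 / (1 - (-0.538)^2) = 2 / 0.710556 = 2.814697.
  gamma(1) = phi_1 gamma(0) = (-0.538)(2.814697) = -1.514307.
Therefore gamma(1) = -1.5143 (to 4 decimal places).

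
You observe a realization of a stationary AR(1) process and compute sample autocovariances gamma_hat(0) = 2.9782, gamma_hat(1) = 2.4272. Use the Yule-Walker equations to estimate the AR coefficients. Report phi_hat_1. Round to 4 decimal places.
\hat\phi_{1} = 0.8150

The Yule-Walker equations for an AR(p) process read, in matrix form,
  Gamma_p phi = r_p,   with   (Gamma_p)_{ij} = gamma(|i - j|),
                       (r_p)_i = gamma(i),   i,j = 1..p.
Substitute the sample gammas (Toeplitz matrix and right-hand side of size 1):
  Gamma_p = [[2.9782]]
  r_p     = [2.4272]
With p = 1 this is the single equation gamma(0) phi_1 = gamma(1):
  phi_hat_1 = gamma(1) / gamma(0) = 2.4272 / 2.9782 = 0.8150.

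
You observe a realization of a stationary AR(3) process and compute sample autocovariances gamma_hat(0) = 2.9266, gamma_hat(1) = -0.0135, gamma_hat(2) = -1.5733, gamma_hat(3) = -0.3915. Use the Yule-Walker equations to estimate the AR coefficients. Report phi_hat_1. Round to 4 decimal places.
\hat\phi_{1} = -0.1130

The Yule-Walker equations for an AR(p) process read, in matrix form,
  Gamma_p phi = r_p,   with   (Gamma_p)_{ij} = gamma(|i - j|),
                       (r_p)_i = gamma(i),   i,j = 1..p.
Substitute the sample gammas (Toeplitz matrix and right-hand side of size 3):
  Gamma_p = [[2.9266, -0.0135, -1.5733], [-0.0135, 2.9266, -0.0135], [-1.5733, -0.0135, 2.9266]]
  r_p     = [-0.0135, -1.5733, -0.3915]
Written out (R1..R3):
  (R1) 2.9266 phi_1 - 0.0135 phi_2 - 1.5733 phi_3 = -0.0135
  (R2) -0.0135 phi_1 + 2.9266 phi_2 - 0.0135 phi_3 = -1.5733
  (R3) -1.5733 phi_1 - 0.0135 phi_2 + 2.9266 phi_3 = -0.3915
Gaussian elimination:
  R2 <- R2 - (-0.0135/2.9266) R1 = R2 - (-0.004613) R1:  2.926538 phi_2 - 0.020757 phi_3 = -1.573362
  R3 <- R3 - (-1.5733/2.9266) R1 = R3 - (-0.537586) R1:  -0.020757 phi_2 + 2.080816 phi_3 = -0.398757
  R3 <- R3 - (-0.020757/2.926538) R2 = R3 - (-0.007093) R2:  2.080668 phi_3 = -0.409917
Back-substitution:
  phi_hat_3 = -0.409917 / 2.080668 = -0.197012
  phi_hat_2 = (-1.573362 - (-0.020757)(-0.197012)) / 2.926538 = -0.539016
  phi_hat_1 = (-0.0135 - (-0.0135)(-0.539016) - (-1.5733)(-0.197012)) / 2.9266 = -0.11301
So phi_hat = [-0.1130, -0.5390, -0.1970].
Therefore phi_hat_1 = -0.1130.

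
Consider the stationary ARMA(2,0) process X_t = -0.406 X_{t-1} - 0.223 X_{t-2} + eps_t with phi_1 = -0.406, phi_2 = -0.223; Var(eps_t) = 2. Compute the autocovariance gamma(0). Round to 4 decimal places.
\gamma(0) = 2.3653

Multiply the model equation by X_{t-k} and take expectations. With theta_0 = psi_0 = 1 and psi_j the MA(infinity) weights, this gives
  gamma(k) - sum_i phi_i gamma(k-i) = c_k,
  c_k = sigma^2 * sum_{j=k..q} theta_j psi_{j-k}   (c_k = 0 for k > q),
using gamma(-m) = gamma(m).
Pure AR (q = 0): c_0 = sigma^2 = 2, c_k = 0 for k >= 1.
Equations for k = 0, 1, 2 (AR order 2, c_2 = 0):
  (E0) gamma(0) = phi_1 gamma(1) + phi_2 gamma(2) + c_0
  (E1) gamma(1) = phi_1 gamma(0) + phi_2 gamma(1) + c_1
  (E2) gamma(2) = phi_1 gamma(1) + phi_2 gamma(0)
From (E1): gamma(1) = A gamma(0) + B with
  A = phi_1 / (1 - phi_2) = -0.406 / 1.223 = -0.331971,   B = c_1 / (1 - phi_2) = 0 / 1.223 = 0.
Insert (E2) into (E0): gamma(0) (1 - phi_2^2) = phi_1 (1 + phi_2) gamma(1) + c_0.
  phi_1 (1 + phi_2) = (-0.406)(0.777) = -0.315462,   1 - phi_2^2 = 0.950271.
Replace gamma(1) by A gamma(0) + B and collect gamma(0):
  gamma(0) [0.950271 - (-0.315462)(-0.331971)] = c_0 = 2
  gamma(0) * 0.845547 = 2
  gamma(0) = 2 / 0.845547 = 2.365333.
Therefore gamma(0) = 2.3653 (to 4 decimal places).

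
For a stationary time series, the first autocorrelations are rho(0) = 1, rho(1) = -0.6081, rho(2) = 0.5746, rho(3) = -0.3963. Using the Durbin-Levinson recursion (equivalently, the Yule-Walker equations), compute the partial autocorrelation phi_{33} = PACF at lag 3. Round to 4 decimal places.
\phi_{33} = 0.0660

The PACF at lag k is phi_{kk}, the last component of the solution
to the Yule-Walker system G_k phi = r_k where
  (G_k)_{ij} = rho(|i - j|), (r_k)_i = rho(i), i,j = 1..k.
Equivalently, Durbin-Levinson gives phi_{kk} iteratively:
  phi_{11} = rho(1)
  phi_{kk} = [rho(k) - sum_{j=1..k-1} phi_{k-1,j} rho(k-j)]
            / [1 - sum_{j=1..k-1} phi_{k-1,j} rho(j)],
  phi_{k,j} = phi_{k-1,j} - phi_{kk} phi_{k-1,k-j},  j = 1..k-1.
Step k = 1:
  phi_11 = rho(1) = -0.6081.
Step k = 2:
  phi_22 = [rho(2) - phi_11 rho(1)] / [1 - phi_11 rho(1)] = [0.5746 - (-0.6081)(-0.6081)] / [1 - (-0.6081)(-0.6081)]
         = 0.20481439 / 0.63021439 = 0.324992.
  Update: phi_21 = phi_11 - phi_22 phi_11 = -0.6081 - (0.324992)(-0.6081) = -0.410473.
Step k = 3:
  phi_33 = [rho(3) - phi_21 rho(2) - phi_22 rho(1)] / [1 - phi_21 rho(1) - phi_22 rho(2)]
    numerator   = -0.3963 - (-0.410473)(0.5746) - (0.324992)(-0.6081) = 0.03718496
    denominator = 1 - (-0.410473)(-0.6081) - (0.324992)(0.5746) = 0.56365143
  phi_33 = 0.03718496 / 0.56365143 = 0.066.
Therefore phi_{33} = 0.0660.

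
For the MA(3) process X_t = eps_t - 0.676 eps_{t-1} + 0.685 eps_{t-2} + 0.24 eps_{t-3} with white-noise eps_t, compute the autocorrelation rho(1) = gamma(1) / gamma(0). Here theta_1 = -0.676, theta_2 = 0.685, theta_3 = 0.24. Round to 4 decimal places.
\rho(1) = -0.4913

For an MA(q) process with theta_0 = 1, the autocovariance is
  gamma(k) = sigma^2 * sum_{i=0..q-k} theta_i * theta_{i+k},
and rho(k) = gamma(k) / gamma(0). Sigma^2 cancels.
  numerator   = (1)*(-0.676) + (-0.676)*(0.685) + (0.685)*(0.24) = -0.97466.
  denominator = (1)^2 + (-0.676)^2 + (0.685)^2 + (0.24)^2 = 1.983801.
  rho(1) = -0.97466 / 1.983801 = -0.4913.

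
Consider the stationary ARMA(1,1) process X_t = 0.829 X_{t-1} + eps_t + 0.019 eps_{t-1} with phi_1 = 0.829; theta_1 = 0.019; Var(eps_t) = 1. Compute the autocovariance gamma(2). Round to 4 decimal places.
\gamma(2) = 2.2831

Multiply the model equation by X_{t-k} and take expectations. With theta_0 = psi_0 = 1 and psi_j the MA(infinity) weights, this gives
  gamma(k) - sum_i phi_i gamma(k-i) = c_k,
  c_k = sigma^2 * sum_{j=k..q} theta_j psi_{j-k}   (c_k = 0 for k > q),
using gamma(-m) = gamma(m).
psi-weights needed (psi_j = theta_j + sum_i phi_i psi_{j-i}):
  psi_1 = theta_1 + phi_1 = 0.019 + (0.829) = 0.848
Right-hand sides:
  c_0 = sigma^2 (1 + theta_1 psi_1) = 1 * (1 + (0.019)(0.848)) = 1 * 1.016112 = 1.016112
  c_1 = sigma^2 theta_1 = 1 * (0.019) = 0.019
  c_2 = 0
Equations for k = 0 and k = 1 (AR order 1):
  gamma(0) = phi_1 gamma(1) + c_0
  gamma(1) = phi_1 gamma(0) + c_1
Substituting the second into the first: gamma(0) (1 - phi_1^2) = c_0 + phi_1 c_1, so
  gamma(0) = (c_0 + phi_1 c_1) / (1 - phi_1^2) = (1.016112 + (0.829)(0.019)) / (1 - (0.829)^2) = 1.031863 / 0.312759 = 3.299227.
  gamma(1) = phi_1 gamma(0) + c_1 = (0.829)(3.299227) + (0.019) = 2.754059.
For k = 2 (> q): gamma(2) = phi_1 gamma(1) = (0.829)(2.754059) = 2.283115.
Therefore gamma(2) = 2.2831 (to 4 decimal places).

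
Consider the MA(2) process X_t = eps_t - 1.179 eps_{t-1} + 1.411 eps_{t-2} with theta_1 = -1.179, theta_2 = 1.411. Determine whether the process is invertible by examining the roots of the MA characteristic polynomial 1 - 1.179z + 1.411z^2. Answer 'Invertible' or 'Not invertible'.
\text{Not invertible}

The MA(q) characteristic polynomial is P(z) = 1 - 1.179z + 1.411z^2.
Invertibility requires all roots to lie outside the unit circle, i.e. |z| > 1 for every root.
Set 1 + (-1.179) z + (1.411) z^2 = 0, i.e. a z^2 + b z + c = 0 with a = 1.411, b = -1.179, c = 1.
Discriminant D = b^2 - 4ac = (-1.179)^2 - 4*(1.411)*1 = 1.390041 - (5.644) = -4.253959.
D < 0, so the roots are the complex-conjugate pair z = (-b +/- i sqrt(-D)) / (2a) = 0.4178 +/- 0.7309i.
For a conjugate pair |z|^2 = z * conj(z) = (product of roots) = c/a = 1/(1.411) = 0.708717, so |z| = sqrt(0.708717) = 0.8419 for both roots.
Moduli of all roots: 0.8419, 0.8419.
All moduli strictly greater than 1? No.
Verdict: Not invertible.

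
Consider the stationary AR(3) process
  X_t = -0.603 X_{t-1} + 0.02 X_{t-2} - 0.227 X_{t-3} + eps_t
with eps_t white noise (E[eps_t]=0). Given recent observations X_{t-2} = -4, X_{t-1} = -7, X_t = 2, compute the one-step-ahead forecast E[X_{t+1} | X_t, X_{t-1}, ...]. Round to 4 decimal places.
E[X_{t+1} \mid \mathcal F_t] = -0.4380

For an AR(p) model X_t = c + sum_i phi_i X_{t-i} + eps_t, the
one-step-ahead conditional mean is
  E[X_{t+1} | X_t, ...] = c + sum_i phi_i X_{t+1-i}.
Substitute known values:
  E[X_{t+1} | ...] = (-0.603) * (2) + (0.02) * (-7) + (-0.227) * (-4)
                   = -0.4380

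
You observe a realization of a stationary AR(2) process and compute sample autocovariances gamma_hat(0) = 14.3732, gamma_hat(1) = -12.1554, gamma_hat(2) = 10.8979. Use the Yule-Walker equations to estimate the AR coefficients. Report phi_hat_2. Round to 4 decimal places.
\hat\phi_{2} = 0.1510

The Yule-Walker equations for an AR(p) process read, in matrix form,
  Gamma_p phi = r_p,   with   (Gamma_p)_{ij} = gamma(|i - j|),
                       (r_p)_i = gamma(i),   i,j = 1..p.
Substitute the sample gammas (Toeplitz matrix and right-hand side of size 2):
  Gamma_p = [[14.3732, -12.1554], [-12.1554, 14.3732]]
  r_p     = [-12.1554, 10.8979]
Written out:
  14.3732 phi_1 - 12.1554 phi_2 = -12.1554
  -12.1554 phi_1 + 14.3732 phi_2 = 10.8979
Solve by Cramer's rule:
  det = gamma(0)^2 - gamma(1)^2 = (14.3732)^2 - (-12.1554)^2 = 206.58887824 - 147.75374916 = 58.83512908
  phi_hat_1 = [gamma(1) gamma(0) - gamma(1) gamma(2)] / det = [(-12.1554)(14.3732) - (-12.1554)(10.8979)] / 58.83512908 = -42.24366162 / 58.83512908 = -0.718
  phi_hat_2 = [gamma(0) gamma(2) - gamma(1)^2] / det = [(14.3732)(10.8979) - (-12.1554)^2] / 58.83512908 = 8.88394712 / 58.83512908 = 0.151
So phi_hat = [-0.7180, 0.1510].
Therefore phi_hat_2 = 0.1510.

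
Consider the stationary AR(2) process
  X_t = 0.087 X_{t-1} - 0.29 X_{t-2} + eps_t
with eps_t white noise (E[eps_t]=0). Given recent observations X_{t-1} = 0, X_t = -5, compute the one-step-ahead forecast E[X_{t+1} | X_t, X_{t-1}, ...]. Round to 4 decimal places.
E[X_{t+1} \mid \mathcal F_t] = -0.4350

For an AR(p) model X_t = c + sum_i phi_i X_{t-i} + eps_t, the
one-step-ahead conditional mean is
  E[X_{t+1} | X_t, ...] = c + sum_i phi_i X_{t+1-i}.
Substitute known values:
  E[X_{t+1} | ...] = (0.087) * (-5) + (-0.29) * (0)
                   = -0.4350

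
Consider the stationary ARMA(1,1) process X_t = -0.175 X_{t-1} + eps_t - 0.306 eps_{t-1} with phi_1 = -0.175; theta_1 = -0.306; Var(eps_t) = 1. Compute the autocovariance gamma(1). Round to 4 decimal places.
\gamma(1) = -0.5228

Multiply the model equation by X_{t-k} and take expectations. With theta_0 = psi_0 = 1 and psi_j the MA(infinity) weights, this gives
  gamma(k) - sum_i phi_i gamma(k-i) = c_k,
  c_k = sigma^2 * sum_{j=k..q} theta_j psi_{j-k}   (c_k = 0 for k > q),
using gamma(-m) = gamma(m).
psi-weights needed (psi_j = theta_j + sum_i phi_i psi_{j-i}):
  psi_1 = theta_1 + phi_1 = -0.306 + (-0.175) = -0.481
Right-hand sides:
  c_0 = sigma^2 (1 + theta_1 psi_1) = 1 * (1 + (-0.306)(-0.481)) = 1 * 1.147186 = 1.147186
  c_1 = sigma^2 theta_1 = 1 * (-0.306) = -0.306
  c_2 = 0
Equations for k = 0 and k = 1 (AR order 1):
  gamma(0) = phi_1 gamma(1) + c_0
  gamma(1) = phi_1 gamma(0) + c_1
Substituting the second into the first: gamma(0) (1 - phi_1^2) = c_0 + phi_1 c_1, so
  gamma(0) = (c_0 + phi_1 c_1) / (1 - phi_1^2) = (1.147186 + (-0.175)(-0.306)) / (1 - (-0.175)^2) = 1.200736 / 0.969375 = 1.23867.
  gamma(1) = phi_1 gamma(0) + c_1 = (-0.175)(1.23867) + (-0.306) = -0.522767.
Therefore gamma(1) = -0.5228 (to 4 decimal places).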